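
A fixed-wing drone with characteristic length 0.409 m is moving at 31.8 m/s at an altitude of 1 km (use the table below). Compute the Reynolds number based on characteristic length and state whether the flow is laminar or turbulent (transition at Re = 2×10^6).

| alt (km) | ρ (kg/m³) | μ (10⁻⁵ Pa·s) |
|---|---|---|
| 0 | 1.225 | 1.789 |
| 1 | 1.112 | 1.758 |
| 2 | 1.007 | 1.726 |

At 1 km, from the table: ρ = 1.112 kg/m³, μ = 1.758×10⁻⁵ Pa·s.
Re = ρ·v·c/μ = 1.112 × 31.8 × 0.409 / (1.758×10⁻⁵) = 8.23×10^5
Since 8.23×10^5 < 2×10^6, the flow is laminar.

Re = 8.23×10^5 (laminar)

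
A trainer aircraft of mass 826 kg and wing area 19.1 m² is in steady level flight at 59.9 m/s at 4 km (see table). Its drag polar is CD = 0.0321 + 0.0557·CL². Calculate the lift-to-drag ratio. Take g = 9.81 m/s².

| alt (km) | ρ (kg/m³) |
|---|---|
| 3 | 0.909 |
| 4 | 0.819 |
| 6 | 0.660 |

L/D = 7.86

At 4 km, from the table: ρ = 0.819 kg/m³.
Level flight ⇒ L = W = m·g = 826 × 9.81 = 8103.1 N.
q = ½ρv² = ½ × 0.819 × 59.9² = 1469 Pa.
CL = 2W/(ρv²S) = 2×8103.1/(0.819×59.9²×19.1) = 0.2887.
CD = 0.0321 + 0.0557 × 0.2887² = 0.03674.
L/D = CL/CD = 0.2887 / 0.03674 = 7.86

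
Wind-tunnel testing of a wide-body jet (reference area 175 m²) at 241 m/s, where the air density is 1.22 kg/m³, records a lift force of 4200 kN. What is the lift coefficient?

CL = 0.677

From L = ½ρv²S·CL, rearranging gives CL = 2L/(ρv²S).
CL = 2 × 4.2×10^6 / (1.22 × 241² × 175) = 0.677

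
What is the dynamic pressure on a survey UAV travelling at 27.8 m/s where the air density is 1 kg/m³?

q = 386 Pa

q = ½ρv² = ½ × 1 × 27.8² = 386 Pa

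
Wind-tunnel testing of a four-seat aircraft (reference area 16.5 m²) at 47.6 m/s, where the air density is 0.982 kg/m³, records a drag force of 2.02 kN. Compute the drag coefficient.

CD = 0.11

From D = ½ρv²S·CD, rearranging gives CD = 2D/(ρv²S).
CD = 2 × 2020 / (0.982 × 47.6² × 16.5) = 0.11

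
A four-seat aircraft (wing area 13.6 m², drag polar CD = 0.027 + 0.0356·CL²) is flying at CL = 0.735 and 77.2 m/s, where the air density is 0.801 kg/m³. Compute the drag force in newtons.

CD = 0.027 + 0.0356 × 0.735² = 0.04623
D = ½ρv²S·CD = ½ × 0.801 × 77.2² × 13.6 × 0.04623 = 1500 N

D = 1500 N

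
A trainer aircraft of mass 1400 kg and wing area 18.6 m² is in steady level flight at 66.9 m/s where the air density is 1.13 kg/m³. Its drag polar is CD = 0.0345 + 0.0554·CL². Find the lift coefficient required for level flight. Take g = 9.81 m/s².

Level flight ⇒ L = W = m·g = 1400 × 9.81 = 13734 N.
q = ½ρv² = ½ × 1.13 × 66.9² = 2529 Pa.
CL = W/(q·S) = 13734 / (2529 × 18.6) = 0.292.

CL = 0.292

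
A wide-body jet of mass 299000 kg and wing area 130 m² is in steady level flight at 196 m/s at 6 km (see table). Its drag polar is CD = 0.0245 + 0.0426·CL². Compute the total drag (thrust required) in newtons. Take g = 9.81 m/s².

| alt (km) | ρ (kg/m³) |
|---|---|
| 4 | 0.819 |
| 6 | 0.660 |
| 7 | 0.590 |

D = 2.63×10^5 N

At 6 km, from the table: ρ = 0.660 kg/m³.
In steady level flight, lift balances weight: W = mg = 299000 × 9.81 = 2.9332×10^6 N.
Dynamic pressure q = 0.5 × 0.66 × 196² = 12680 Pa.
Required CL = L/(qS) = 2.9332×10^6/(12680·130) = 1.78.
CD = 0.0245 + 0.0426 × 1.78² = 0.1594.
D = q·S·CD = 12680 × 130 × 0.1594 = 2.628×10^5 N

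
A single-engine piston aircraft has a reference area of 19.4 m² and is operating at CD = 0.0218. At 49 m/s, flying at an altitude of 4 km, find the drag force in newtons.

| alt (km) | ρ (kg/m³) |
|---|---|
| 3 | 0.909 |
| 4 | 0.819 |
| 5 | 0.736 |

D = 416 N

At 4 km, from the table: ρ = 0.819 kg/m³.
D = ½ρv²S·CD = ½ × 0.819 × 49² × 19.4 × 0.0218 = 416 N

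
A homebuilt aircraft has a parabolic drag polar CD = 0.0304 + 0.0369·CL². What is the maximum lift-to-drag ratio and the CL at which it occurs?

(L/D)max = 14.9, at CL = 0.908

For CD = CD0 + K·CL², (L/D)max occurs at CL* = √(CD0/K) and equals 1/(2√(K·CD0)).
(L/D)max = 1/(2√(0.0369 × 0.0304)) = 1/(2 × 0.03349) = 14.9
CL* = √(0.0304/0.0369) = 0.908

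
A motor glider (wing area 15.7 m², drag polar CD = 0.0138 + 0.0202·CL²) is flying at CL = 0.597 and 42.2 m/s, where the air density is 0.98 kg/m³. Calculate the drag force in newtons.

D = 288 N

CD = 0.0138 + 0.0202 × 0.597² = 0.021
D = ½ρv²S·CD = ½ × 0.98 × 42.2² × 15.7 × 0.021 = 288 N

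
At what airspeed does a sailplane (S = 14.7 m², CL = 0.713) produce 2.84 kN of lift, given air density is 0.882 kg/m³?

L = ½ρv²S·CL ⇒ v = √(2L/(ρ·S·CL))
v = √(2 × 2840 / (0.882 × 14.7 × 0.713)) = √614.4 = 24.8 m/s

v = 24.8 m/s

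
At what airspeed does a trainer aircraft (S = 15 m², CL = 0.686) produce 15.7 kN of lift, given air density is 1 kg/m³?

v = 55.2 m/s

L = ½ρv²S·CL ⇒ v = √(2L/(ρ·S·CL))
v = √(2 × 15700 / (1 × 15 × 0.686)) = √3052 = 55.2 m/s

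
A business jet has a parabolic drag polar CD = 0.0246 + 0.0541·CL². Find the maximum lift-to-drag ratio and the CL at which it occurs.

(L/D)max = 13.7, at CL = 0.674

For CD = CD0 + K·CL², (L/D)max occurs at CL* = √(CD0/K) and equals 1/(2√(K·CD0)).
(L/D)max = 1/(2√(0.0541 × 0.0246)) = 1/(2 × 0.03648) = 13.7
CL* = √(0.0246/0.0541) = 0.674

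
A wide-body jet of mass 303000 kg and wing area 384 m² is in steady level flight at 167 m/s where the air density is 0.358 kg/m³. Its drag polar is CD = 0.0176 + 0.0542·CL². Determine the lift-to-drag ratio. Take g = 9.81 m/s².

L/D = 10.5

Level flight ⇒ L = W = m·g = 303000 × 9.81 = 2.9724×10^6 N.
Dynamic pressure q = 0.5 × 0.358 × 167² = 4992 Pa.
CL = W/(q·S) = 2.9724×10^6 / (4992 × 384) = 1.551.
CD = 0.0176 + 0.0542 × 1.551² = 0.1479.
L/D = CL/CD = 1.551 / 0.1479 = 10.5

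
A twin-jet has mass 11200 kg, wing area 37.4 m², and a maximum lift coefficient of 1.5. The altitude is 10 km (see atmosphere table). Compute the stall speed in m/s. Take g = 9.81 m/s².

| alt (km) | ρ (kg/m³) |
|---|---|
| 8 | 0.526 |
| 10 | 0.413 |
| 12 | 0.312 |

V_stall = 97.4 m/s

At 10 km, from the table: ρ = 0.413 kg/m³.
At stall, lift equals weight: L = W = m·g = 11200 × 9.81 = 1.099×10^5 N.
V_stall = √(2W/(ρ·S·CL,max)) = √(2 × 1.099×10^5 / (0.413 × 37.4 × 1.5))
V_stall = √9484 = 97.4 m/s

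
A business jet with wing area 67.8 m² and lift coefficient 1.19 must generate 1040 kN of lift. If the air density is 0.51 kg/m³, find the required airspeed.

L = ½ρv²S·CL ⇒ v = √(2L/(ρ·S·CL))
v = √(2 × 1.04×10^6 / (0.51 × 67.8 × 1.19)) = √50550 = 225 m/s

v = 225 m/s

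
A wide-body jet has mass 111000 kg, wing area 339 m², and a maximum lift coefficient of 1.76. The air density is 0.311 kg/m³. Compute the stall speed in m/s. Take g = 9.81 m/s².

V_stall = 108 m/s

Weight W = mg = 111000 × 9.81 = 1.089×10^6 N.
V_stall = √(2W/(ρ·S·CL,max)) = √(2 × 1.089×10^6 / (0.311 × 339 × 1.76))
V_stall = √11740 = 108 m/s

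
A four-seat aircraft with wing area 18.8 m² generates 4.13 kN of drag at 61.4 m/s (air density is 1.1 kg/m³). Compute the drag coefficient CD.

From D = ½ρv²S·CD, rearranging gives CD = 2D/(ρv²S).
CD = 2 × 4130 / (1.1 × 61.4² × 18.8) = 0.106

CD = 0.106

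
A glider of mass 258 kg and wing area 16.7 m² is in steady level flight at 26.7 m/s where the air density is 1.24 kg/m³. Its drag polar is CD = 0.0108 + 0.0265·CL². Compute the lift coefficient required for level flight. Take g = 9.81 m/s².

CL = 0.343

Level flight ⇒ L = W = m·g = 258 × 9.81 = 2531 N.
q = ½ρv² = ½ × 1.24 × 26.7² = 442 Pa.
Required CL = L/(qS) = 2531/(442·16.7) = 0.3429.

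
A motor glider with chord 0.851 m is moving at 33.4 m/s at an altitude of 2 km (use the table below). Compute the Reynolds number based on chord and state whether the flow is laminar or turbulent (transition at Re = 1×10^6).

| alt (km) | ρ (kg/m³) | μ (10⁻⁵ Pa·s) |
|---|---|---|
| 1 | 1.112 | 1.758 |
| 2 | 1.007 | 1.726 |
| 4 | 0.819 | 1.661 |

At 2 km, from the table: ρ = 1.007 kg/m³, μ = 1.726×10⁻⁵ Pa·s.
Re = ρ·v·c/μ = 1.007 × 33.4 × 0.851 / (1.726×10⁻⁵) = 1.66×10^6
Since 1.66×10^6 > 1×10^6, the flow is turbulent.

Re = 1.66×10^6 (turbulent)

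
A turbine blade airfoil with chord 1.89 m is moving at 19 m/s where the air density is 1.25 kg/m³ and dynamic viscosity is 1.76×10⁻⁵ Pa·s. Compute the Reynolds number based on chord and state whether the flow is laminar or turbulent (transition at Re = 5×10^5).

Re = ρ·v·c/μ = 1.25 × 19 × 1.89 / (1.76×10⁻⁵) = 2.55×10^6
Since 2.55×10^6 > 5×10^5, the flow is turbulent.

Re = 2.55×10^6 (turbulent)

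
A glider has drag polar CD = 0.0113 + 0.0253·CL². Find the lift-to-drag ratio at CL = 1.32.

L/D = 23.8

CD = 0.0113 + 0.0253 × 1.32² = 0.05538
L/D = CL/CD = 1.32 / 0.05538 = 23.8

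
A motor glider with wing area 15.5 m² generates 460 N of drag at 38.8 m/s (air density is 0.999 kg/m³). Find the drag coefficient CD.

From D = ½ρv²S·CD, rearranging gives CD = 2D/(ρv²S).
CD = 2 × 460 / (0.999 × 38.8² × 15.5) = 0.0395

CD = 0.0395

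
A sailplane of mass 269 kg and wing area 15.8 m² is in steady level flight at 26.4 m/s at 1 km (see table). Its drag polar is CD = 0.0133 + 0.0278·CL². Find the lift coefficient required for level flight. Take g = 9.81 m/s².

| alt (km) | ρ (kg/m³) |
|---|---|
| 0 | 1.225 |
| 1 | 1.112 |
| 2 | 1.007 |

At 1 km, from the table: ρ = 1.112 kg/m³.
Weight W = mg = 269 × 9.81 = 2638.9 N; in level flight L = W.
q = ½ρv² = ½ × 1.112 × 26.4² = 387.5 Pa.
Required CL = L/(qS) = 2638.9/(387.5·15.8) = 0.431.

CL = 0.431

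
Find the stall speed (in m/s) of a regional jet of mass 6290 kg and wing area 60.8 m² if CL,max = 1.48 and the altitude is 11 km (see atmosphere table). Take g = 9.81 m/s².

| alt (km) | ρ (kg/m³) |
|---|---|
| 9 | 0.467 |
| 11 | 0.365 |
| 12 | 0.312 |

At 11 km, from the table: ρ = 0.365 kg/m³.
Weight W = mg = 6290 × 9.81 = 61700 N.
From L = ½ρV²S·CL,max = W: V_stall = √(2W/(ρSCL,max)) = √(2·61700/(0.365·60.8·1.48))
V_stall = √3757 = 61.3 m/s

V_stall = 61.3 m/s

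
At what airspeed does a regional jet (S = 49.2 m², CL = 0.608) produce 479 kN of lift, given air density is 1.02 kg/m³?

L = ½ρv²S·CL ⇒ v = √(2L/(ρ·S·CL))
v = √(2 × 4.79×10^5 / (1.02 × 49.2 × 0.608)) = √31400 = 177 m/s

v = 177 m/s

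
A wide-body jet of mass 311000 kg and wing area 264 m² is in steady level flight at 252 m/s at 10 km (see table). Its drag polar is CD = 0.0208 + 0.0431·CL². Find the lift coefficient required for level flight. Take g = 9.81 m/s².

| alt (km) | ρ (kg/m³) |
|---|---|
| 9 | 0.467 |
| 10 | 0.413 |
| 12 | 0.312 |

At 10 km, from the table: ρ = 0.413 kg/m³.
Weight W = mg = 311000 × 9.81 = 3.0509×10^6 N; in level flight L = W.
q = ½ρv² = ½ × 0.413 × 252² = 13110 Pa.
CL = 2W/(ρv²S) = 2×3.0509×10^6/(0.413×252²×264) = 0.8813.

CL = 0.881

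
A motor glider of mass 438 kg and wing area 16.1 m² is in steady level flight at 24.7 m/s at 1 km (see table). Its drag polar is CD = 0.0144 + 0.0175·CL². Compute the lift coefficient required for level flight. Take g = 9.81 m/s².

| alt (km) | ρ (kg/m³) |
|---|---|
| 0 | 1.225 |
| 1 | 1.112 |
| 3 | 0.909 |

CL = 0.787

At 1 km, from the table: ρ = 1.112 kg/m³.
Level flight ⇒ L = W = m·g = 438 × 9.81 = 4296.8 N.
Dynamic pressure q = 0.5 × 1.112 × 24.7² = 339.2 Pa.
Required CL = L/(qS) = 4296.8/(339.2·16.1) = 0.7868.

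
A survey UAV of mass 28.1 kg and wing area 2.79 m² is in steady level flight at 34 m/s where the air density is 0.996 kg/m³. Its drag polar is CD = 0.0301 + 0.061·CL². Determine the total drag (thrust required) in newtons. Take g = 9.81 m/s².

In steady level flight, lift balances weight: W = mg = 28.1 × 9.81 = 275.66 N.
q = ½ρv² = ½ × 0.996 × 34² = 575.7 Pa.
CL = W/(q·S) = 275.66 / (575.7 × 2.79) = 0.1716.
CD = 0.0301 + 0.061 × 0.1716² = 0.0319.
D = q·S·CD = 575.7 × 2.79 × 0.0319 = 51.23 N

D = 51.2 N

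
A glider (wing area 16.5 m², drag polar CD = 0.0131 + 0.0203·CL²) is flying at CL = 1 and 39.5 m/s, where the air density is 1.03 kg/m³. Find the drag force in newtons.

CD = 0.0131 + 0.0203 × 1² = 0.0334
D = ½ρv²S·CD = ½ × 1.03 × 39.5² × 16.5 × 0.0334 = 443 N

D = 443 N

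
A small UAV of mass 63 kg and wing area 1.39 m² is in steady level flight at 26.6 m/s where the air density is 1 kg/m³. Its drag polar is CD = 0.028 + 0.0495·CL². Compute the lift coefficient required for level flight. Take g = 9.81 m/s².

Level flight ⇒ L = W = m·g = 63 × 9.81 = 618.03 N.
q = ½ρv² = ½ × 1 × 26.6² = 353.8 Pa.
CL = 2W/(ρv²S) = 2×618.03/(1×26.6²×1.39) = 1.257.

CL = 1.26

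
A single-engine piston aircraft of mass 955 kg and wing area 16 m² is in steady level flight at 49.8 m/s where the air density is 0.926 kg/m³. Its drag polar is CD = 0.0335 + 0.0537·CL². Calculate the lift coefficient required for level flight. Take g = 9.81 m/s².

Weight W = mg = 955 × 9.81 = 9368.6 N; in level flight L = W.
Dynamic pressure q = 0.5 × 0.926 × 49.8² = 1148 Pa.
Required CL = L/(qS) = 9368.6/(1148·16) = 0.5099.

CL = 0.51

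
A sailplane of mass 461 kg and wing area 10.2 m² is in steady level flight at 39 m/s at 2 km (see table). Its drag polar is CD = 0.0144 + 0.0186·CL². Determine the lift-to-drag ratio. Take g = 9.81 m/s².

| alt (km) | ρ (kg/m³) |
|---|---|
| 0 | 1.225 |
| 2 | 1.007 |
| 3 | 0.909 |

L/D = 28.1

At 2 km, from the table: ρ = 1.007 kg/m³.
Level flight ⇒ L = W = m·g = 461 × 9.81 = 4522.4 N.
q = ½ρv² = ½ × 1.007 × 39² = 765.8 Pa.
Required CL = L/(qS) = 4522.4/(765.8·10.2) = 0.579.
CD = 0.0144 + 0.0186 × 0.579² = 0.02063.
L/D = CL/CD = 0.579 / 0.02063 = 28.1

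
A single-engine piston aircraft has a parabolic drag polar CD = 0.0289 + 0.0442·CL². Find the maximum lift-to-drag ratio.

(L/D)max = 14

For CD = CD0 + K·CL², (L/D)max occurs at CL* = √(CD0/K) and equals 1/(2√(K·CD0)).
(L/D)max = 1/(2√(0.0442 × 0.0289)) = 1/(2 × 0.03574) = 14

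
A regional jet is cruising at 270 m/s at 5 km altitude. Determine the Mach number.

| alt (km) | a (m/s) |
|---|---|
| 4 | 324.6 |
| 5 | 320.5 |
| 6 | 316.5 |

At 5 km, from the table: a = 320.5 m/s.
M = v/a = 270 / 320.5 = 0.842

M = 0.842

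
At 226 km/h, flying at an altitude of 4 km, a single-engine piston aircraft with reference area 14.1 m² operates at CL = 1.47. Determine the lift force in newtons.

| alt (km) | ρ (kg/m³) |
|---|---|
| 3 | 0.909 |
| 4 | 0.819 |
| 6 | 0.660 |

L = 33500 N

At 4 km, from the table: ρ = 0.819 kg/m³.
Convert speed: v = 226 km/h ÷ 3.6 = 62.78 m/s.
Dynamic pressure q = ½ρv² = ½ × 0.819 × 62.78² = 1614 Pa.
L = q·S·CL = 1614 × 14.1 × 1.47 = 33500 N ≈ 33.5 kN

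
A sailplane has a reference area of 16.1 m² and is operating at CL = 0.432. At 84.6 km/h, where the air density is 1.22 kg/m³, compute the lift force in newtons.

L = 2340 N

Convert speed: v = 84.6 km/h ÷ 3.6 = 23.5 m/s.
L = ½ρv²S·CL = ½ × 1.22 × 23.5² × 16.1 × 0.432 = 2340 N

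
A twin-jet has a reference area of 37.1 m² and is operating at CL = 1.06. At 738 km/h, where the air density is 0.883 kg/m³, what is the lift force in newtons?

Convert speed: v = 738 km/h ÷ 3.6 = 205 m/s.
L = ½ρv²S·CL = ½ × 0.883 × 205² × 37.1 × 1.06 = 7.3×10^5 N ≈ 730 kN

L = 7.3×10^5 N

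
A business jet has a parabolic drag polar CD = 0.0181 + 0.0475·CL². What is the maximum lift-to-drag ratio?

For CD = CD0 + K·CL², (L/D)max occurs at CL* = √(CD0/K) and equals 1/(2√(K·CD0)).
(L/D)max = 1/(2√(0.0475 × 0.0181)) = 1/(2 × 0.02932) = 17.1

(L/D)max = 17.1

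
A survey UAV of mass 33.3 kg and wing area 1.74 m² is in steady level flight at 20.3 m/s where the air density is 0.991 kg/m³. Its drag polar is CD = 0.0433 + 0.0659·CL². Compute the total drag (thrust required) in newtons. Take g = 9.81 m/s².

In steady level flight, lift balances weight: W = mg = 33.3 × 9.81 = 326.67 N.
q = ½ρv² = ½ × 0.991 × 20.3² = 204.2 Pa.
CL = W/(q·S) = 326.67 / (204.2 × 1.74) = 0.9195.
CD = 0.0433 + 0.0659 × 0.9195² = 0.09901.
D = q·S·CD = 204.2 × 1.74 × 0.09901 = 35.18 N

D = 35.2 N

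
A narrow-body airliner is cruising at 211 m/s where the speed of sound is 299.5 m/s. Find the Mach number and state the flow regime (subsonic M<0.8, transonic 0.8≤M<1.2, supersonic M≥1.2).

M = v/a = 211 / 299.5 = 0.705
M = 0.705 → subsonic.

M = 0.705 (subsonic)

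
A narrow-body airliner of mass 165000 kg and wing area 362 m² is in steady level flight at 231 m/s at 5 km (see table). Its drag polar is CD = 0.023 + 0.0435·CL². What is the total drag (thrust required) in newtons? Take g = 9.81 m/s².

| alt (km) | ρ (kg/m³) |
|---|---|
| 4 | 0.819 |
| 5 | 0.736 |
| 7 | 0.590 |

D = 1.8×10^5 N

At 5 km, from the table: ρ = 0.736 kg/m³.
Level flight ⇒ L = W = m·g = 165000 × 9.81 = 1.6186×10^6 N.
Dynamic pressure q = 0.5 × 0.736 × 231² = 19640 Pa.
CL = 2W/(ρv²S) = 2×1.6186×10^6/(0.736×231²×362) = 0.2277.
CD = 0.023 + 0.0435 × 0.2277² = 0.02526.
D = q·S·CD = 19640 × 362 × 0.02526 = 1.795×10^5 N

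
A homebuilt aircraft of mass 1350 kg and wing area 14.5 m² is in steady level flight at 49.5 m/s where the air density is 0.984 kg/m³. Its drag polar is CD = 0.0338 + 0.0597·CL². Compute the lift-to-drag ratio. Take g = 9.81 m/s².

L/D = 11.1

Level flight ⇒ L = W = m·g = 1350 × 9.81 = 13244 N.
q = ½ρv² = ½ × 0.984 × 49.5² = 1206 Pa.
CL = 2W/(ρv²S) = 2×13244/(0.984×49.5²×14.5) = 0.7576.
CD = 0.0338 + 0.0597 × 0.7576² = 0.06807.
L/D = CL/CD = 0.7576 / 0.06807 = 11.1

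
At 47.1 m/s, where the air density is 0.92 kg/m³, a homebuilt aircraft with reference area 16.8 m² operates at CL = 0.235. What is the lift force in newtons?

Dynamic pressure q = ½ρv² = ½ × 0.92 × 47.1² = 1020 Pa.
L = q·S·CL = 1020 × 16.8 × 0.235 = 4030 N

L = 4030 N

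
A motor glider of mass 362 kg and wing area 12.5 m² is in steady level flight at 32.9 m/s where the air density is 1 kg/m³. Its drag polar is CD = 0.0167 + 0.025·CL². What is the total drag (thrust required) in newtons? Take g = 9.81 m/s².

D = 160 N

Level flight ⇒ L = W = m·g = 362 × 9.81 = 3551.2 N.
q = ½ρv² = ½ × 1 × 32.9² = 541.2 Pa.
CL = 2W/(ρv²S) = 2×3551.2/(1×32.9²×12.5) = 0.5249.
CD = 0.0167 + 0.025 × 0.5249² = 0.02359.
D = q·S·CD = 541.2 × 12.5 × 0.02359 = 159.6 N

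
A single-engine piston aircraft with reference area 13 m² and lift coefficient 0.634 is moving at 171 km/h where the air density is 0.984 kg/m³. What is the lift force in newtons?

Convert speed: v = 171 km/h ÷ 3.6 = 47.5 m/s.
L = ½ρv²S·CL = ½ × 0.984 × 47.5² × 13 × 0.634 = 9150 N ≈ 9.15 kN

L = 9150 N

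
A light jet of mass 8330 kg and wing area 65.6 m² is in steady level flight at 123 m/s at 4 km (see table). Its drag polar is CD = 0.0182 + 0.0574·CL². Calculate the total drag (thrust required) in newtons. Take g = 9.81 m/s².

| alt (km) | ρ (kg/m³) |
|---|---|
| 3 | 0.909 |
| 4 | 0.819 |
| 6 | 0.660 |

At 4 km, from the table: ρ = 0.819 kg/m³.
Weight W = mg = 8330 × 9.81 = 81717 N; in level flight L = W.
Dynamic pressure q = 0.5 × 0.819 × 123² = 6195 Pa.
CL = 2W/(ρv²S) = 2×81717/(0.819×123²×65.6) = 0.2011.
CD = 0.0182 + 0.0574 × 0.2011² = 0.02052.
D = q·S·CD = 6195 × 65.6 × 0.02052 = 8340 N

D = 8340 N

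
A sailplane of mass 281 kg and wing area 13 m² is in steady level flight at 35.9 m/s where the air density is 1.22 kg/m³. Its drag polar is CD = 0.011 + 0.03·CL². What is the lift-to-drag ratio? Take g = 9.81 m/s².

Weight W = mg = 281 × 9.81 = 2756.6 N; in level flight L = W.
q = ½ρv² = ½ × 1.22 × 35.9² = 786.2 Pa.
CL = W/(q·S) = 2756.6 / (786.2 × 13) = 0.2697.
CD = 0.011 + 0.03 × 0.2697² = 0.01318.
L/D = CL/CD = 0.2697 / 0.01318 = 20.5

L/D = 20.5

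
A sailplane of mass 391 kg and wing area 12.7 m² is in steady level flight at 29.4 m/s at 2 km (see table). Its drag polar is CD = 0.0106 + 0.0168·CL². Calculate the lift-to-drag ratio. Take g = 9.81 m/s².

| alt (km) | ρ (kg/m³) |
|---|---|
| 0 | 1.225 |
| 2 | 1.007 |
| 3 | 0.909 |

At 2 km, from the table: ρ = 1.007 kg/m³.
Weight W = mg = 391 × 9.81 = 3835.7 N; in level flight L = W.
Dynamic pressure q = 0.5 × 1.007 × 29.4² = 435.2 Pa.
CL = W/(q·S) = 3835.7 / (435.2 × 12.7) = 0.694.
CD = 0.0106 + 0.0168 × 0.694² = 0.01869.
L/D = CL/CD = 0.694 / 0.01869 = 37.1

L/D = 37.1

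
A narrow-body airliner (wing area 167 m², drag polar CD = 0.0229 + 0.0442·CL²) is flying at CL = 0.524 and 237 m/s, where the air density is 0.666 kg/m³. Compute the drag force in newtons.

D = 1.09×10^5 N

CD = 0.0229 + 0.0442 × 0.524² = 0.03504
D = ½ρv²S·CD = ½ × 0.666 × 237² × 167 × 0.03504 = 1.09×10^5 N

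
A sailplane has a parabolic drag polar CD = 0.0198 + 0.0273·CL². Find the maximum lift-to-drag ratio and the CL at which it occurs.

For CD = CD0 + K·CL², (L/D)max occurs at CL* = √(CD0/K) and equals 1/(2√(K·CD0)).
(L/D)max = 1/(2√(0.0273 × 0.0198)) = 1/(2 × 0.02325) = 21.5
CL* = √(0.0198/0.0273) = 0.852

(L/D)max = 21.5, at CL = 0.852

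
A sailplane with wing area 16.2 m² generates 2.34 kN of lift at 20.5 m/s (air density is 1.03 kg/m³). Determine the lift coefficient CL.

From L = ½ρv²S·CL, rearranging gives CL = 2L/(ρv²S).
CL = 2 × 2340 / (1.03 × 20.5² × 16.2) = 0.667

CL = 0.667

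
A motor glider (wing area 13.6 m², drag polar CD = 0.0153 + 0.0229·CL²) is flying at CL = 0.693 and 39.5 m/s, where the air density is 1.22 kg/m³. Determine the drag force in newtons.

D = 340 N

CD = 0.0153 + 0.0229 × 0.693² = 0.0263
D = ½ρv²S·CD = ½ × 1.22 × 39.5² × 13.6 × 0.0263 = 340 N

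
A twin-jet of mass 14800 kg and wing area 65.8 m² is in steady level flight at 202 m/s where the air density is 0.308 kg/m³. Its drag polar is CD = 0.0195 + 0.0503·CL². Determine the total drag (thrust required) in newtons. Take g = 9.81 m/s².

D = 10600 N

In steady level flight, lift balances weight: W = mg = 14800 × 9.81 = 1.4519×10^5 N.
q = ½ρv² = ½ × 0.308 × 202² = 6284 Pa.
Required CL = L/(qS) = 1.4519×10^5/(6284·65.8) = 0.3511.
CD = 0.0195 + 0.0503 × 0.3511² = 0.0257.
D = q·S·CD = 6284 × 65.8 × 0.0257 = 10630 N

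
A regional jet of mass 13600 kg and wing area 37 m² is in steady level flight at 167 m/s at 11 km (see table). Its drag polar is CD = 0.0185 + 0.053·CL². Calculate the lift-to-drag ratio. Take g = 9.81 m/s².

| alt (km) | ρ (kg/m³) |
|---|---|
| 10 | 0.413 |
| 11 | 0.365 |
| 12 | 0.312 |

L/D = 15.7

At 11 km, from the table: ρ = 0.365 kg/m³.
Weight W = mg = 13600 × 9.81 = 1.3342×10^5 N; in level flight L = W.
Dynamic pressure q = 0.5 × 0.365 × 167² = 5090 Pa.
CL = W/(q·S) = 1.3342×10^5 / (5090 × 37) = 0.7085.
CD = 0.0185 + 0.053 × 0.7085² = 0.0451.
L/D = CL/CD = 0.7085 / 0.0451 = 15.7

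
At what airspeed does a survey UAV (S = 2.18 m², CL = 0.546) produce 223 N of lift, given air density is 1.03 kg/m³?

v = 19.1 m/s

L = ½ρv²S·CL ⇒ v = √(2L/(ρ·S·CL))
v = √(2 × 223 / (1.03 × 2.18 × 0.546)) = √363.8 = 19.1 m/s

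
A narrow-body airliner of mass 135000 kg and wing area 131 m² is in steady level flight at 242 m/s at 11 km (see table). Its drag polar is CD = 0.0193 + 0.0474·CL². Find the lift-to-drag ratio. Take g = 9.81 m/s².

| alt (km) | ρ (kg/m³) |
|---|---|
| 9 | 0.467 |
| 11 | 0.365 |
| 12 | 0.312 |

At 11 km, from the table: ρ = 0.365 kg/m³.
In steady level flight, lift balances weight: W = mg = 135000 × 9.81 = 1.3244×10^6 N.
Dynamic pressure q = 0.5 × 0.365 × 242² = 10690 Pa.
Required CL = L/(qS) = 1.3244×10^6/(10690·131) = 0.9459.
CD = 0.0193 + 0.0474 × 0.9459² = 0.06171.
L/D = CL/CD = 0.9459 / 0.06171 = 15.3

L/D = 15.3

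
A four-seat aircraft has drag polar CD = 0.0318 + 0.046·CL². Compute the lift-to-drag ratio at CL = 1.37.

L/D = 11.6

CD = 0.0318 + 0.046 × 1.37² = 0.1181
L/D = CL/CD = 1.37 / 0.1181 = 11.6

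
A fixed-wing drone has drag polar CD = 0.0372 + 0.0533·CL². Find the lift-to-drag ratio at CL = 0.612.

L/D = 10.7

CD = 0.0372 + 0.0533 × 0.612² = 0.05716
L/D = CL/CD = 0.612 / 0.05716 = 10.7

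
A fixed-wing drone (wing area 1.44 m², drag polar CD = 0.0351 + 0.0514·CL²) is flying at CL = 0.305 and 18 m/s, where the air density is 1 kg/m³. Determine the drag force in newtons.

D = 9.3 N

CD = 0.0351 + 0.0514 × 0.305² = 0.03988
D = ½ρv²S·CD = ½ × 1 × 18² × 1.44 × 0.03988 = 9.3 N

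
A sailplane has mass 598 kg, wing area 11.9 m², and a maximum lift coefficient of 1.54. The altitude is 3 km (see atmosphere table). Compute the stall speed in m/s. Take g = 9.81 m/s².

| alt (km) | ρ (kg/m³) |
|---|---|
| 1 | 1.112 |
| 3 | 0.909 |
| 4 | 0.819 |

V_stall = 26.5 m/s

At 3 km, from the table: ρ = 0.909 kg/m³.
At stall, lift equals weight: L = W = m·g = 598 × 9.81 = 5866 N.
V_stall = √(2W/(ρ·S·CL,max)) = √(2 × 5866 / (0.909 × 11.9 × 1.54))
V_stall = √704.3 = 26.5 m/s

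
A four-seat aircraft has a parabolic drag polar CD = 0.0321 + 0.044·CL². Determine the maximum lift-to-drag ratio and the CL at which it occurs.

(L/D)max = 13.3, at CL = 0.854

For CD = CD0 + K·CL², (L/D)max occurs at CL* = √(CD0/K) and equals 1/(2√(K·CD0)).
(L/D)max = 1/(2√(0.044 × 0.0321)) = 1/(2 × 0.03758) = 13.3
CL* = √(0.0321/0.044) = 0.854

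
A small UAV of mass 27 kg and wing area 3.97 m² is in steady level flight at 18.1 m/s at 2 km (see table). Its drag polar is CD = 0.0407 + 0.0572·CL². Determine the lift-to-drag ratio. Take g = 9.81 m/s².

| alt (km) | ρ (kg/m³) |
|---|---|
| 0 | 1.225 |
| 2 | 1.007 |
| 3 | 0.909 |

At 2 km, from the table: ρ = 1.007 kg/m³.
Weight W = mg = 27 × 9.81 = 264.87 N; in level flight L = W.
q = ½ρv² = ½ × 1.007 × 18.1² = 165 Pa.
CL = W/(q·S) = 264.87 / (165 × 3.97) = 0.4045.
CD = 0.0407 + 0.0572 × 0.4045² = 0.05006.
L/D = CL/CD = 0.4045 / 0.05006 = 8.08

L/D = 8.08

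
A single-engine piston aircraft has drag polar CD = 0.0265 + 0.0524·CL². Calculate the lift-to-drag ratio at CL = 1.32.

CD = 0.0265 + 0.0524 × 1.32² = 0.1178
L/D = CL/CD = 1.32 / 0.1178 = 11.2

L/D = 11.2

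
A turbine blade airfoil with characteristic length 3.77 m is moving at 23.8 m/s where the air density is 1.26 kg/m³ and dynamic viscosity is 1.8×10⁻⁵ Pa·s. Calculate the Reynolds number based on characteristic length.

Re = 6.28×10^6

Re = ρ·v·c/μ = 1.26 × 23.8 × 3.77 / (1.8×10⁻⁵) = 6.28×10^6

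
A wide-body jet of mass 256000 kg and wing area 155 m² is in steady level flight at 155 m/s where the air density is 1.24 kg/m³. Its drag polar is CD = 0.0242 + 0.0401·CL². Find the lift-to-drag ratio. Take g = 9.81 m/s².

L/D = 15.2

Weight W = mg = 256000 × 9.81 = 2.5114×10^6 N; in level flight L = W.
q = ½ρv² = ½ × 1.24 × 155² = 14900 Pa.
Required CL = L/(qS) = 2.5114×10^6/(14900·155) = 1.088.
CD = 0.0242 + 0.0401 × 1.088² = 0.07164.
L/D = CL/CD = 1.088 / 0.07164 = 15.2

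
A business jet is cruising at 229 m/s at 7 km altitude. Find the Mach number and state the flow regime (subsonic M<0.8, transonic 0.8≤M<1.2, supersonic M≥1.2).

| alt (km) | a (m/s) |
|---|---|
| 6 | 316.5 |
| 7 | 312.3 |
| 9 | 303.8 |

M = 0.733 (subsonic)

At 7 km, from the table: a = 312.3 m/s.
M = v/a = 229 / 312.3 = 0.733
M = 0.733 → subsonic.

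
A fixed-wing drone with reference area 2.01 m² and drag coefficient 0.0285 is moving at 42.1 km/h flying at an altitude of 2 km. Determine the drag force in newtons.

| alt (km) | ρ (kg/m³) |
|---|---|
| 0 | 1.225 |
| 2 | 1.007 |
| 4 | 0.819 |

D = 3.94 N

At 2 km, from the table: ρ = 1.007 kg/m³.
Convert speed: v = 42.1 km/h ÷ 3.6 = 11.69 m/s.
D = ½ρv²S·CD = ½ × 1.007 × 11.69² × 2.01 × 0.0285 = 3.94 N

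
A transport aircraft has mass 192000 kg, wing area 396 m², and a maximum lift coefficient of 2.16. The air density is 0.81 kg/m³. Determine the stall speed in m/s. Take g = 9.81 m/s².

Stall occurs when L = W at CL,max. W = mg = 192000 × 9.81 = 1.884×10^6 N.
From L = ½ρV²S·CL,max = W: V_stall = √(2W/(ρSCL,max)) = √(2·1.884×10^6/(0.81·396·2.16))
V_stall = √5437 = 73.7 m/s

V_stall = 73.7 m/s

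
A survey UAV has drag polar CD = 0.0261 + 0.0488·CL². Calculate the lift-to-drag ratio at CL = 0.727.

L/D = 14

CD = 0.0261 + 0.0488 × 0.727² = 0.05189
L/D = CL/CD = 0.727 / 0.05189 = 14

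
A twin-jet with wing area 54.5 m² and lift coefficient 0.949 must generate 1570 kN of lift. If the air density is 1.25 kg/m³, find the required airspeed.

L = ½ρv²S·CL ⇒ v = √(2L/(ρ·S·CL))
v = √(2 × 1.57×10^6 / (1.25 × 54.5 × 0.949)) = √48570 = 220 m/s

v = 220 m/s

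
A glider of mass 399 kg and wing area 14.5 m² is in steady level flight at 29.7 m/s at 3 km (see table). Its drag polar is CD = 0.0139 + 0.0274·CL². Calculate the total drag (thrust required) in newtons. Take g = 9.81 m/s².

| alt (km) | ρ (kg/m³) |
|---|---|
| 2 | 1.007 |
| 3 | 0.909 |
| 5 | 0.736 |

D = 153 N

At 3 km, from the table: ρ = 0.909 kg/m³.
In steady level flight, lift balances weight: W = mg = 399 × 9.81 = 3914.2 N.
q = ½ρv² = ½ × 0.909 × 29.7² = 400.9 Pa.
CL = W/(q·S) = 3914.2 / (400.9 × 14.5) = 0.6733.
CD = 0.0139 + 0.0274 × 0.6733² = 0.02632.
D = q·S·CD = 400.9 × 14.5 × 0.02632 = 153 N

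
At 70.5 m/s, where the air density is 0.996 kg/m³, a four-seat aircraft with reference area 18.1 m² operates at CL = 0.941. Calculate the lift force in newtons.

L = 42200 N

Dynamic pressure q = ½ρv² = ½ × 0.996 × 70.5² = 2475 Pa.
L = q·S·CL = 2475 × 18.1 × 0.941 = 42200 N ≈ 42.2 kN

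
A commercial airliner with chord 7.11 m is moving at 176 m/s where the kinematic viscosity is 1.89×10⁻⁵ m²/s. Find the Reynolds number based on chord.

Re = 6.62×10^7

Re = v·c/ν = 176 × 7.11 / (1.89×10⁻⁵) = 6.62×10^7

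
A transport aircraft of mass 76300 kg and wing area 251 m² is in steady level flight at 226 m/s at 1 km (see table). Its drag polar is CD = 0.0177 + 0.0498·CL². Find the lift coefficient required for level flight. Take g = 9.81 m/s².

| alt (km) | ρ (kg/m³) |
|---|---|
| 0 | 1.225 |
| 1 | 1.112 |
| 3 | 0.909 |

CL = 0.105

At 1 km, from the table: ρ = 1.112 kg/m³.
Level flight ⇒ L = W = m·g = 76300 × 9.81 = 7.485×10^5 N.
q = ½ρv² = ½ × 1.112 × 226² = 28400 Pa.
Required CL = L/(qS) = 7.485×10^5/(28400·251) = 0.105.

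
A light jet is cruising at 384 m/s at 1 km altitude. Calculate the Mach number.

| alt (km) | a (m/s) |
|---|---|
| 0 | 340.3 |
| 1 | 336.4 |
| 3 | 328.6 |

M = 1.14

At 1 km, from the table: a = 336.4 m/s.
M = v/a = 384 / 336.4 = 1.14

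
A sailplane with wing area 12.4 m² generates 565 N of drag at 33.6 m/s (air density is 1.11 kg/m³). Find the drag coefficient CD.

From D = ½ρv²S·CD, rearranging gives CD = 2D/(ρv²S).
CD = 2 × 565 / (1.11 × 33.6² × 12.4) = 0.0727

CD = 0.0727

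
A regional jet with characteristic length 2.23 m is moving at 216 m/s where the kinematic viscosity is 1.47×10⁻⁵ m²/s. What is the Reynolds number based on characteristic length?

Re = 3.28×10^7

Re = v·c/ν = 216 × 2.23 / (1.47×10⁻⁵) = 3.28×10^7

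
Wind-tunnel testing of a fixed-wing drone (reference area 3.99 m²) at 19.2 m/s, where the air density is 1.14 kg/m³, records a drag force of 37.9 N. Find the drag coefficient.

From D = ½ρv²S·CD, rearranging gives CD = 2D/(ρv²S).
CD = 2 × 37.9 / (1.14 × 19.2² × 3.99) = 0.0452

CD = 0.0452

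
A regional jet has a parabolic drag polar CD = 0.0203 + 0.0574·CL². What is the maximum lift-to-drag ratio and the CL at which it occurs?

(L/D)max = 14.6, at CL = 0.595

For CD = CD0 + K·CL², (L/D)max occurs at CL* = √(CD0/K) and equals 1/(2√(K·CD0)).
(L/D)max = 1/(2√(0.0574 × 0.0203)) = 1/(2 × 0.03414) = 14.6
CL* = √(0.0203/0.0574) = 0.595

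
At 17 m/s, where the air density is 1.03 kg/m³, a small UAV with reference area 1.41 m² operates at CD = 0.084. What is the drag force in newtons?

D = 17.6 N

D = ½ρv²S·CD = ½ × 1.03 × 17² × 1.41 × 0.084 = 17.6 N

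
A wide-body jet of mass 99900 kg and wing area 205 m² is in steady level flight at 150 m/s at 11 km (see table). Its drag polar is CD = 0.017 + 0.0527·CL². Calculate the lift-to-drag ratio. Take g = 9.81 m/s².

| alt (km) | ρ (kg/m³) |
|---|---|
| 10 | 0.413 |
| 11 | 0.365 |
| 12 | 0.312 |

L/D = 13.2

At 11 km, from the table: ρ = 0.365 kg/m³.
Weight W = mg = 99900 × 9.81 = 9.8002×10^5 N; in level flight L = W.
q = ½ρv² = ½ × 0.365 × 150² = 4106 Pa.
CL = 2W/(ρv²S) = 2×9.8002×10^5/(0.365×150²×205) = 1.164.
CD = 0.017 + 0.0527 × 1.164² = 0.08843.
L/D = CL/CD = 1.164 / 0.08843 = 13.2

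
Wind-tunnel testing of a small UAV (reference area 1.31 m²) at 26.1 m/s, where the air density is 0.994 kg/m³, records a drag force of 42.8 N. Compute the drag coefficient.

From D = ½ρv²S·CD, rearranging gives CD = 2D/(ρv²S).
CD = 2 × 42.8 / (0.994 × 26.1² × 1.31) = 0.0965

CD = 0.0965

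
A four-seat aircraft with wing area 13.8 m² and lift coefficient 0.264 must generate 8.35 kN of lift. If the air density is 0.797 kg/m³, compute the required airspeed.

v = 75.8 m/s

L = ½ρv²S·CL ⇒ v = √(2L/(ρ·S·CL))
v = √(2 × 8350 / (0.797 × 13.8 × 0.264)) = √5751 = 75.8 m/s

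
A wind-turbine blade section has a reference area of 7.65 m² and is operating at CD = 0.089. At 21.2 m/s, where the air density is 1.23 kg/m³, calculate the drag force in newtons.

D = ½ρv²S·CD = ½ × 1.23 × 21.2² × 7.65 × 0.089 = 188 N

D = 188 N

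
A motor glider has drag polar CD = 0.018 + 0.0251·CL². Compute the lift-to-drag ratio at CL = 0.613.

L/D = 22.3

CD = 0.018 + 0.0251 × 0.613² = 0.02743
L/D = CL/CD = 0.613 / 0.02743 = 22.3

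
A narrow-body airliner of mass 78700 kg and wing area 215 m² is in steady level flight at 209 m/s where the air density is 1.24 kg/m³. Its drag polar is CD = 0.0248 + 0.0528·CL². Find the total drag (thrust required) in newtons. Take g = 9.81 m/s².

In steady level flight, lift balances weight: W = mg = 78700 × 9.81 = 7.7205×10^5 N.
Dynamic pressure q = 0.5 × 1.24 × 209² = 27080 Pa.
CL = W/(q·S) = 7.7205×10^5 / (27080 × 215) = 0.1326.
CD = 0.0248 + 0.0528 × 0.1326² = 0.02573.
D = q·S·CD = 27080 × 215 × 0.02573 = 1.498×10^5 N

D = 1.5×10^5 N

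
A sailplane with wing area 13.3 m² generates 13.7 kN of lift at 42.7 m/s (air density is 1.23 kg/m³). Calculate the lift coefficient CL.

CL = 0.919

From L = ½ρv²S·CL, rearranging gives CL = 2L/(ρv²S).
CL = 2 × 13700 / (1.23 × 42.7² × 13.3) = 0.919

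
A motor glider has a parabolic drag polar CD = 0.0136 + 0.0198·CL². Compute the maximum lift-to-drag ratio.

(L/D)max = 30.5

For CD = CD0 + K·CL², (L/D)max occurs at CL* = √(CD0/K) and equals 1/(2√(K·CD0)).
(L/D)max = 1/(2√(0.0198 × 0.0136)) = 1/(2 × 0.01641) = 30.5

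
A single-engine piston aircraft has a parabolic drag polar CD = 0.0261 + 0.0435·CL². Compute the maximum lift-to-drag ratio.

(L/D)max = 14.8

For CD = CD0 + K·CL², (L/D)max occurs at CL* = √(CD0/K) and equals 1/(2√(K·CD0)).
(L/D)max = 1/(2√(0.0435 × 0.0261)) = 1/(2 × 0.03369) = 14.8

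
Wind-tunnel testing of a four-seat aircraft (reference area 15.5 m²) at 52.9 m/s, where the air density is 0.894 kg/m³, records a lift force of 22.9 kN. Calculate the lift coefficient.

CL = 1.18

From L = ½ρv²S·CL, rearranging gives CL = 2L/(ρv²S).
CL = 2 × 22900 / (0.894 × 52.9² × 15.5) = 1.18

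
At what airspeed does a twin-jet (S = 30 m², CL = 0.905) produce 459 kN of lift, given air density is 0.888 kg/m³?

v = 195 m/s

L = ½ρv²S·CL ⇒ v = √(2L/(ρ·S·CL))
v = √(2 × 4.59×10^5 / (0.888 × 30 × 0.905)) = √38080 = 195 m/s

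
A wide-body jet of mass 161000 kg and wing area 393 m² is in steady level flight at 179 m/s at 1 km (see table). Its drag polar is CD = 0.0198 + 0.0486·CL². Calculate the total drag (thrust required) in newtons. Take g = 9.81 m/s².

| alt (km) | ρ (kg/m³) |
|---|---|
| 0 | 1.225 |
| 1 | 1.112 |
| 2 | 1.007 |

At 1 km, from the table: ρ = 1.112 kg/m³.
In steady level flight, lift balances weight: W = mg = 161000 × 9.81 = 1.5794×10^6 N.
q = ½ρv² = ½ × 1.112 × 179² = 17810 Pa.
CL = W/(q·S) = 1.5794×10^6 / (17810 × 393) = 0.2256.
CD = 0.0198 + 0.0486 × 0.2256² = 0.02227.
D = q·S·CD = 17810 × 393 × 0.02227 = 1.559×10^5 N

D = 1.56×10^5 N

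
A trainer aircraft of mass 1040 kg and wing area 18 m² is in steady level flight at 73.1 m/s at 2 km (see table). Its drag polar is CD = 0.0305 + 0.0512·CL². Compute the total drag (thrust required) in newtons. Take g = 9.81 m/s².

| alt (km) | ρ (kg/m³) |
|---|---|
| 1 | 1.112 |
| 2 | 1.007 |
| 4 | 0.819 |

At 2 km, from the table: ρ = 1.007 kg/m³.
Level flight ⇒ L = W = m·g = 1040 × 9.81 = 10202 N.
q = ½ρv² = ½ × 1.007 × 73.1² = 2691 Pa.
CL = W/(q·S) = 10202 / (2691 × 18) = 0.2107.
CD = 0.0305 + 0.0512 × 0.2107² = 0.03277.
D = q·S·CD = 2691 × 18 × 0.03277 = 1587 N

D = 1590 N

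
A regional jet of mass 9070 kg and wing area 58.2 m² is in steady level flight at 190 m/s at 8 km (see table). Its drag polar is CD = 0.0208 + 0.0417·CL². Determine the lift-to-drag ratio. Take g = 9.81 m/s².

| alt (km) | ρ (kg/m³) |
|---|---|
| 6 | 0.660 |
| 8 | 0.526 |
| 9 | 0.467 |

L/D = 7.36

At 8 km, from the table: ρ = 0.526 kg/m³.
In steady level flight, lift balances weight: W = mg = 9070 × 9.81 = 88977 N.
q = ½ρv² = ½ × 0.526 × 190² = 9494 Pa.
Required CL = L/(qS) = 88977/(9494·58.2) = 0.161.
CD = 0.0208 + 0.0417 × 0.161² = 0.02188.
L/D = CL/CD = 0.161 / 0.02188 = 7.36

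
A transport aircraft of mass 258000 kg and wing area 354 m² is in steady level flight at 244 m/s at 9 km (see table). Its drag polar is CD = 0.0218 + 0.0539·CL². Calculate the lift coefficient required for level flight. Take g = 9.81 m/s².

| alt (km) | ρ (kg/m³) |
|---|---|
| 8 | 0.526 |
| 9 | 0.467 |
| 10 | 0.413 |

CL = 0.514

At 9 km, from the table: ρ = 0.467 kg/m³.
Weight W = mg = 258000 × 9.81 = 2.531×10^6 N; in level flight L = W.
q = ½ρv² = ½ × 0.467 × 244² = 13900 Pa.
Required CL = L/(qS) = 2.531×10^6/(13900·354) = 0.5143.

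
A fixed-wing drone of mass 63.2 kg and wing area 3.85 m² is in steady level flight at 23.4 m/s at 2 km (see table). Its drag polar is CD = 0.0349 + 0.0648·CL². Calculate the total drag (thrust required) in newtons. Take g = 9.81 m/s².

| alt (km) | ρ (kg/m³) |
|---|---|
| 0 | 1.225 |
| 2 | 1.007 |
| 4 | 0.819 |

At 2 km, from the table: ρ = 1.007 kg/m³.
Level flight ⇒ L = W = m·g = 63.2 × 9.81 = 619.99 N.
Dynamic pressure q = 0.5 × 1.007 × 23.4² = 275.7 Pa.
CL = 2W/(ρv²S) = 2×619.99/(1.007×23.4²×3.85) = 0.5841.
CD = 0.0349 + 0.0648 × 0.5841² = 0.05701.
D = q·S·CD = 275.7 × 3.85 × 0.05701 = 60.51 N

D = 60.5 N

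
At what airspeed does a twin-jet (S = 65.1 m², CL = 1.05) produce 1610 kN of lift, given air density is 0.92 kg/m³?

L = ½ρv²S·CL ⇒ v = √(2L/(ρ·S·CL))
v = √(2 × 1.61×10^6 / (0.92 × 65.1 × 1.05)) = √51200 = 226 m/s

v = 226 m/s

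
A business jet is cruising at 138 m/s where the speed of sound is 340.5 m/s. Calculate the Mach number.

M = v/a = 138 / 340.5 = 0.405

M = 0.405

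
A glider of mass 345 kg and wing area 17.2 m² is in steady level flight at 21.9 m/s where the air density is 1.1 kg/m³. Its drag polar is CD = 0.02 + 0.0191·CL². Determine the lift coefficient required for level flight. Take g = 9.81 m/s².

Weight W = mg = 345 × 9.81 = 3384.5 N; in level flight L = W.
q = ½ρv² = ½ × 1.1 × 21.9² = 263.8 Pa.
CL = 2W/(ρv²S) = 2×3384.5/(1.1×21.9²×17.2) = 0.7459.

CL = 0.746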